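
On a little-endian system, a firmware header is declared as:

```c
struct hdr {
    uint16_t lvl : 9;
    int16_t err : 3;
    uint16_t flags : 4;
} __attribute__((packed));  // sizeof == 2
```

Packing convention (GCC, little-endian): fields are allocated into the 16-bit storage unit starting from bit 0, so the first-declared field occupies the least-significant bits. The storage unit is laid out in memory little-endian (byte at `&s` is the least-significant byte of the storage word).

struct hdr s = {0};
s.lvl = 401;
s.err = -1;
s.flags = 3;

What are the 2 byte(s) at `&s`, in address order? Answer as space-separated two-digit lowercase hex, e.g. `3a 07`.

[0+:9] lvl=401 & 0x1ff = 0x191; word=0x0191
[9+:3] err=-1 & 0x7 = 0x7; word=0x0f91
[12+:4] flags=3 & 0xf = 0x3; word=0x3f91
word = 0x3f91 → little-endian bytes:
  [0]=0x91  [1]=0x3f

91 3f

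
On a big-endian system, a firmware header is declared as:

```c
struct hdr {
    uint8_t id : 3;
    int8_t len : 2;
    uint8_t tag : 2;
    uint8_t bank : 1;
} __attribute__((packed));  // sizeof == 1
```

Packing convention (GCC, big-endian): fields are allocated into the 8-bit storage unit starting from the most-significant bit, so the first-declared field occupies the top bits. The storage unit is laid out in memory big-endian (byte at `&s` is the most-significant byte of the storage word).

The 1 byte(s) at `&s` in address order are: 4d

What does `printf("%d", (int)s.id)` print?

[0]=0x4d (big-endian) → word 0x4d
id:3 @ bit 5 → (0x4d>>5)&0x7 = 0x2  ←
len:2 @ bit 3 → (0x4d>>3)&0x3 = 0x1
tag:2 @ bit 1 → (0x4d>>1)&0x3 = 0x2
bank:1 @ bit 0 → (0x4d>>0)&0x1 = 0x1

2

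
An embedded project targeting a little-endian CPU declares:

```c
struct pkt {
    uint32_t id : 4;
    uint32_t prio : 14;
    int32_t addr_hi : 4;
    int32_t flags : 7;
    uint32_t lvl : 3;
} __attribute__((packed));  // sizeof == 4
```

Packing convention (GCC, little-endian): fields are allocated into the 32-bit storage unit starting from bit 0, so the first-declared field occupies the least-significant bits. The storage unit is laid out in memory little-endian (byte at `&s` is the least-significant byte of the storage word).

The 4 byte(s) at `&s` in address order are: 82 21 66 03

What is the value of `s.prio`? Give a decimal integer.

8728

[0]=0x82 [1]=0x21 [2]=0x66 [3]=0x03 (little-endian) → word 0x03662182
id:4 @ bit 0 → (0x03662182>>0)&0xf = 0x2
prio:14 @ bit 4 → (0x03662182>>4)&0x3fff = 0x2218  ←
addr_hi:4 @ bit 18 → (0x03662182>>18)&0xf = 0x9
flags:7 @ bit 22 → (0x03662182>>22)&0x7f = 0xd
lvl:3 @ bit 29 → (0x03662182>>29)&0x7 = 0x0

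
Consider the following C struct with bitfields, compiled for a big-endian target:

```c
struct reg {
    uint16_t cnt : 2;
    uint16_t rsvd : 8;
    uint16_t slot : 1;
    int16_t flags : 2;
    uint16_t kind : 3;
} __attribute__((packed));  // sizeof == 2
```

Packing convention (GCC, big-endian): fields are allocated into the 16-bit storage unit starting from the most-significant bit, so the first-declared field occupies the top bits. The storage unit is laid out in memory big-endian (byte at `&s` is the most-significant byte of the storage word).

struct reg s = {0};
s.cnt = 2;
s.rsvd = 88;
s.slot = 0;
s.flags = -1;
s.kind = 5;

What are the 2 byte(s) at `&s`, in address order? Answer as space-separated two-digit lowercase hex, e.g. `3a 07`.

cnt (2b) val=2 bits=0x2 at bit 14: 0x8000
rsvd (8b) val=88 bits=0x58 at bit 6: 0x9600
slot (1b) val=0 bits=0x0 at bit 5: 0x9600
flags (2b) val=-1 bits=0x3 at bit 3: 0x9618
kind (3b) val=5 bits=0x5 at bit 0: 0x961d
word = 0x961d → big-endian bytes:
  [0]=0x96  [1]=0x1d

96 1d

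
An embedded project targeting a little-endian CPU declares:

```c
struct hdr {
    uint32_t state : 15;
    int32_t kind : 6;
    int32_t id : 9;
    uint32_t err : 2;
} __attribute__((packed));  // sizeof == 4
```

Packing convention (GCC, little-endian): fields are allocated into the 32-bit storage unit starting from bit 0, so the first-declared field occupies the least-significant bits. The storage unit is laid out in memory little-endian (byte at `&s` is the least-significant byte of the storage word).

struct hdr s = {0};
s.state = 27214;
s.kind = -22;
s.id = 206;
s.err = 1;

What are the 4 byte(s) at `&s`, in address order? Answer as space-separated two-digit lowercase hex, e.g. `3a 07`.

4e 6a d5 59

state:15 = 27214 → 0x6a4e << 0 → word 0x00006a4e
kind:6 = -22 → 0x2a << 15 → word 0x00156a4e
id:9 = 206 → 0xce << 21 → word 0x19d56a4e
err:2 = 1 → 0x1 << 30 → word 0x59d56a4e
word = 0x59d56a4e → little-endian bytes:
  [0]=0x4e  [1]=0x6a  [2]=0xd5  [3]=0x59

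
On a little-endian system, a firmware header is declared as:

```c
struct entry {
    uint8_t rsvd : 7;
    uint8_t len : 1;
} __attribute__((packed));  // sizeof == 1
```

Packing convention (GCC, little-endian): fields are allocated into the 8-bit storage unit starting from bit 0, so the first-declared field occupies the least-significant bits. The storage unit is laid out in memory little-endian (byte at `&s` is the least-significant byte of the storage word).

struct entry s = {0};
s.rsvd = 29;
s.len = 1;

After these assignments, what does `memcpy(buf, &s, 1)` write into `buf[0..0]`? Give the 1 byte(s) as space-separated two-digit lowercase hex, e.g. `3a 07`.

9d

rsvd (7b) val=29 bits=0x1d at bit 0: 0x1d
len (1b) val=1 bits=0x1 at bit 7: 0x9d
word = 0x9d → little-endian bytes:
  [0]=0x9d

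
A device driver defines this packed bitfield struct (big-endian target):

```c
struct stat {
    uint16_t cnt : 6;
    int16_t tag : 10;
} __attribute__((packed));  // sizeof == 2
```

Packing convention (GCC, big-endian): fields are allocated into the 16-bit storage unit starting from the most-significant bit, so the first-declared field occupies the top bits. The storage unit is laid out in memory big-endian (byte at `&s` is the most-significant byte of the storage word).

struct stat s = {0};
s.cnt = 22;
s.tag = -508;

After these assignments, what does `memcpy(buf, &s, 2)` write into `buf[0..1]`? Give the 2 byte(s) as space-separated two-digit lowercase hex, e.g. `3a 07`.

5a 04

cnt (6b) val=22 bits=0x16 at bit 10: 0x5800
tag (10b) val=-508 bits=0x204 at bit 0: 0x5a04
word = 0x5a04 → big-endian bytes:
  [0]=0x5a  [1]=0x04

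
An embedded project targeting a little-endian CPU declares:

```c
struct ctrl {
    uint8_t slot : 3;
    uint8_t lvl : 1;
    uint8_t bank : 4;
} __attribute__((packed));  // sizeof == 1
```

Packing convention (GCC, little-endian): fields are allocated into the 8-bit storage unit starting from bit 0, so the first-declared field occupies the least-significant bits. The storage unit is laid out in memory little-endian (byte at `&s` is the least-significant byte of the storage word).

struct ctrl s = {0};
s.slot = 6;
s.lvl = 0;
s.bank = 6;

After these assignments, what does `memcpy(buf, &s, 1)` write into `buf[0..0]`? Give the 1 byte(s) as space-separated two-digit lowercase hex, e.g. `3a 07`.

[0+:3] slot=6 & 0x7 = 0x6; word=0x06
[3+:1] lvl=0 & 0x1 = 0x0; word=0x06
[4+:4] bank=6 & 0xf = 0x6; word=0x66
word = 0x66 → little-endian bytes:
  [0]=0x66

66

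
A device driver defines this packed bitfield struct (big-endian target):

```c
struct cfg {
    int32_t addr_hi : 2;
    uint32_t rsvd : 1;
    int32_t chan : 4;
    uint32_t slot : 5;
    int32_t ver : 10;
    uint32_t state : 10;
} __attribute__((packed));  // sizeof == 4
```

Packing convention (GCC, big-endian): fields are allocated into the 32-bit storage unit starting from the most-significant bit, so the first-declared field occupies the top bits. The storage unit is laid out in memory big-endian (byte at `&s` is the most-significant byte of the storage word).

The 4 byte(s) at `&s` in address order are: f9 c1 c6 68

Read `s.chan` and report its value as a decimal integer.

[0]=0xf9 [1]=0xc1 [2]=0xc6 [3]=0x68 (big-endian) → word 0xf9c1c668
addr_hi [30+:2] = (word>>30) & 0x3 = 3
rsvd [29+:1] = (word>>29) & 0x1 = 1
chan [25+:4] = (word>>25) & 0xf = 12  ←
slot [20+:5] = (word>>20) & 0x1f = 28
ver [10+:10] = (word>>10) & 0x3ff = 113
state [0+:10] = (word>>0) & 0x3ff = 616
chan signed 4b, MSB=1: 12 - 16 = -4

-4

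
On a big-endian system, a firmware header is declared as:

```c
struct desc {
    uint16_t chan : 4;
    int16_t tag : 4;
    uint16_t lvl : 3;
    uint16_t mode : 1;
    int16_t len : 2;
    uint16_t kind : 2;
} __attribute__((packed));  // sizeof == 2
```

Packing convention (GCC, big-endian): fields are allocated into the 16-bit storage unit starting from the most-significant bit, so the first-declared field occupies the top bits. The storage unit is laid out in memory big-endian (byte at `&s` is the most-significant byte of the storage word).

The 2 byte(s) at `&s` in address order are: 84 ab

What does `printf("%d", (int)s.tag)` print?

4

[0]=0x84 [1]=0xab (big-endian) → word 0x84ab
chan:4 @ bit 12 → (0x84ab>>12)&0xf = 0x8
tag:4 @ bit 8 → (0x84ab>>8)&0xf = 0x4  ←
lvl:3 @ bit 5 → (0x84ab>>5)&0x7 = 0x5
mode:1 @ bit 4 → (0x84ab>>4)&0x1 = 0x0
len:2 @ bit 2 → (0x84ab>>2)&0x3 = 0x2
kind:2 @ bit 0 → (0x84ab>>0)&0x3 = 0x3
tag signed 4b, MSB=0: value = 4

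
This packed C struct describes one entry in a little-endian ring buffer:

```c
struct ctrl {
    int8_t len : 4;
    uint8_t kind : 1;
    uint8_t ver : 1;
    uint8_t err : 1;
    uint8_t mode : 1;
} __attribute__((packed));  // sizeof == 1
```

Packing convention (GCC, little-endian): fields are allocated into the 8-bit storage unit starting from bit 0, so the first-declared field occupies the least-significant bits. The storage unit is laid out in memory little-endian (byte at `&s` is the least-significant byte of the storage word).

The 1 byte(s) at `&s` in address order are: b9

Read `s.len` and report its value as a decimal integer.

-7

[0]=0xb9 (little-endian) → word 0xb9
len [0+:4] = (word>>0) & 0xf = 9  ←
kind [4+:1] = (word>>4) & 0x1 = 1
ver [5+:1] = (word>>5) & 0x1 = 1
err [6+:1] = (word>>6) & 0x1 = 0
mode [7+:1] = (word>>7) & 0x1 = 1
len signed 4b, MSB=1: 9 - 16 = -7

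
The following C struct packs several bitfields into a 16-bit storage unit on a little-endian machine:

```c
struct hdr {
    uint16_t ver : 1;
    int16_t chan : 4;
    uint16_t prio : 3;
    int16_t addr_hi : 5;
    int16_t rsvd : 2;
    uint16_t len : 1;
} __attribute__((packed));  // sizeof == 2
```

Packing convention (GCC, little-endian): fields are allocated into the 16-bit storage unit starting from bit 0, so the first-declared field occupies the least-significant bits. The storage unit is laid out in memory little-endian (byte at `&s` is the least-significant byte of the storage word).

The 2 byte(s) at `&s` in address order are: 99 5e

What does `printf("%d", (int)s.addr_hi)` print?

-2

[0]=0x99 [1]=0x5e (little-endian) → word 0x5e99
ver [0+:1] = (word>>0) & 0x1 = 1
chan [1+:4] = (word>>1) & 0xf = 12
prio [5+:3] = (word>>5) & 0x7 = 4
addr_hi [8+:5] = (word>>8) & 0x1f = 30  ←
rsvd [13+:2] = (word>>13) & 0x3 = 2
len [15+:1] = (word>>15) & 0x1 = 0
addr_hi signed 5b, MSB=1: 30 - 32 = -2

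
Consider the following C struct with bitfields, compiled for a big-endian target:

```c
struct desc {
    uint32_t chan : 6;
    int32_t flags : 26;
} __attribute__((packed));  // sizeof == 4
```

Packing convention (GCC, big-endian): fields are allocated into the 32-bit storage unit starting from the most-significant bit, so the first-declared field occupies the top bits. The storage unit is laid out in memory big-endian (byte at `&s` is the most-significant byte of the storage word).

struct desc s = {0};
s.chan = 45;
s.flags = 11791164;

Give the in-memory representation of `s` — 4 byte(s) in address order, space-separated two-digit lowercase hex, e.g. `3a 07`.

b4 b3 eb 3c

chan:6 = 45 → 0x2d << 26 → word 0xb4000000
flags:26 = 11791164 → 0xb3eb3c << 0 → word 0xb4b3eb3c
word = 0xb4b3eb3c → big-endian bytes:
  [0]=0xb4  [1]=0xb3  [2]=0xeb  [3]=0x3c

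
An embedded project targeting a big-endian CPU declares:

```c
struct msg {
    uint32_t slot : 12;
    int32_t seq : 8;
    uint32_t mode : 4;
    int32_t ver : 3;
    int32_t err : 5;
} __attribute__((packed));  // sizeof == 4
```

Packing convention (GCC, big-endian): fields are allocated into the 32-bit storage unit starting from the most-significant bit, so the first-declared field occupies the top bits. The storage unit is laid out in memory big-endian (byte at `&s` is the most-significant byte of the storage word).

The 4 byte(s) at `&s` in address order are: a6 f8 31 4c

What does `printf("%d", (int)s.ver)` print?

2

[0]=0xa6 [1]=0xf8 [2]=0x31 [3]=0x4c (big-endian) → word 0xa6f8314c
slot [20+:12] = (word>>20) & 0xfff = 2671
seq [12+:8] = (word>>12) & 0xff = 131
mode [8+:4] = (word>>8) & 0xf = 1
ver [5+:3] = (word>>5) & 0x7 = 2  ←
err [0+:5] = (word>>0) & 0x1f = 12
ver signed 3b, MSB=0: value = 2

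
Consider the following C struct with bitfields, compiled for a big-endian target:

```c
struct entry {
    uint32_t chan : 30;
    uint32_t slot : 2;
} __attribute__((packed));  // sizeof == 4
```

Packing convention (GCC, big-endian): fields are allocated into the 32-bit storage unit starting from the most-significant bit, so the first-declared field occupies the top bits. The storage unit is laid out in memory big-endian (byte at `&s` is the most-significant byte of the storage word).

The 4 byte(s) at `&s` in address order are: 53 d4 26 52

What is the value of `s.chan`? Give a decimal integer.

351603092

[0]=0x53 [1]=0xd4 [2]=0x26 [3]=0x52 (big-endian) → word 0x53d42652
chan [2+:30] = (word>>2) & 0x3fffffff = 351603092  ←
slot [0+:2] = (word>>0) & 0x3 = 2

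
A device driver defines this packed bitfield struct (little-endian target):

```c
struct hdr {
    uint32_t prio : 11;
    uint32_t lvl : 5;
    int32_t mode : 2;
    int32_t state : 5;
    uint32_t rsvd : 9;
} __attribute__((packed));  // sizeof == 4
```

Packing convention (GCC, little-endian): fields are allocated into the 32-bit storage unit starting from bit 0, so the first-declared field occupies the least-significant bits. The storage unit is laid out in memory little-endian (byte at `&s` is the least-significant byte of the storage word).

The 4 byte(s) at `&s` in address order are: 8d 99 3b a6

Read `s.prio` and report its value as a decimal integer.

[0]=0x8d [1]=0x99 [2]=0x3b [3]=0xa6 (little-endian) → word 0xa63b998d
prio:11 @ bit 0 → (0xa63b998d>>0)&0x7ff = 0x18d  ←
lvl:5 @ bit 11 → (0xa63b998d>>11)&0x1f = 0x13
mode:2 @ bit 16 → (0xa63b998d>>16)&0x3 = 0x3
state:5 @ bit 18 → (0xa63b998d>>18)&0x1f = 0xe
rsvd:9 @ bit 23 → (0xa63b998d>>23)&0x1ff = 0x14c

397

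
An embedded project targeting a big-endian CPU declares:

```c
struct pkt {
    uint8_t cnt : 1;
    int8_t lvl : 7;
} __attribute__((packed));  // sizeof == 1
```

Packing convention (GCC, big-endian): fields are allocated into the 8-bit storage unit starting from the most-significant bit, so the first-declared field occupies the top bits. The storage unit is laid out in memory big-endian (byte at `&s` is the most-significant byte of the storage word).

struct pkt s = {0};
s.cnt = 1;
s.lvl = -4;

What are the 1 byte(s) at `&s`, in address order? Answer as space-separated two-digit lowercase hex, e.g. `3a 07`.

cnt:1 = 1 → 0x1 << 7 → word 0x80
lvl:7 = -4 → 0x7c << 0 → word 0xfc
word = 0xfc → big-endian bytes:
  [0]=0xfc

fc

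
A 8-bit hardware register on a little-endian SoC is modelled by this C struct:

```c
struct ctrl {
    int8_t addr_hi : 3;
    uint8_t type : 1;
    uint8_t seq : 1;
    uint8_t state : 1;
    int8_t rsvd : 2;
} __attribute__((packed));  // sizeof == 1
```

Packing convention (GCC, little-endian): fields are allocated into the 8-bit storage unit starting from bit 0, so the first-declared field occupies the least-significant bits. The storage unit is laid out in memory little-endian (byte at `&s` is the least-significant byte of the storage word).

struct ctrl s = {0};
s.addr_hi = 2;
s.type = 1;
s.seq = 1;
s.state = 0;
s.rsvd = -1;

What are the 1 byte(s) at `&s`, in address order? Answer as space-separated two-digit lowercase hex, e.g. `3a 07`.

da

[0+:3] addr_hi=2 & 0x7 = 0x2; word=0x02
[3+:1] type=1 & 0x1 = 0x1; word=0x0a
[4+:1] seq=1 & 0x1 = 0x1; word=0x1a
[5+:1] state=0 & 0x1 = 0x0; word=0x1a
[6+:2] rsvd=-1 & 0x3 = 0x3; word=0xda
word = 0xda → little-endian bytes:
  [0]=0xda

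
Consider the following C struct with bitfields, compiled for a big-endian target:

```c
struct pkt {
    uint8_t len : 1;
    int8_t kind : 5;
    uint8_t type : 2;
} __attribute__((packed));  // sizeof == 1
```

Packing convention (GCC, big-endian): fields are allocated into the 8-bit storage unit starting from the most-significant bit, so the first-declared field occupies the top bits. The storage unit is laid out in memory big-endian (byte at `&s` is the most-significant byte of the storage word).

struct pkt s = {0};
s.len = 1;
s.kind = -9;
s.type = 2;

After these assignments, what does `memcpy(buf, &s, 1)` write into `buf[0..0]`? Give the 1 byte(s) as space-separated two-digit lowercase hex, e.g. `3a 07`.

de

[7+:1] len=1 & 0x1 = 0x1; word=0x80
[2+:5] kind=-9 & 0x1f = 0x17; word=0xdc
[0+:2] type=2 & 0x3 = 0x2; word=0xde
word = 0xde → big-endian bytes:
  [0]=0xde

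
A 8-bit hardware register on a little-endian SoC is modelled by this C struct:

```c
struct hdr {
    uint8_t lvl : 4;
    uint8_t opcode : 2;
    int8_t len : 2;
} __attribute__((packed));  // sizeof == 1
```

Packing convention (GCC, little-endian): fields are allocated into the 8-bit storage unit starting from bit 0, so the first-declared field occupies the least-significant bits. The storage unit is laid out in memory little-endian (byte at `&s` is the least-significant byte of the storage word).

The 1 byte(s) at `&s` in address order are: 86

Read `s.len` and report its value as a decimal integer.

-2

[0]=0x86 (little-endian) → word 0x86
lvl [0+:4] = (word>>0) & 0xf = 6
opcode [4+:2] = (word>>4) & 0x3 = 0
len [6+:2] = (word>>6) & 0x3 = 2  ←
len signed 2b, MSB=1: 2 - 4 = -2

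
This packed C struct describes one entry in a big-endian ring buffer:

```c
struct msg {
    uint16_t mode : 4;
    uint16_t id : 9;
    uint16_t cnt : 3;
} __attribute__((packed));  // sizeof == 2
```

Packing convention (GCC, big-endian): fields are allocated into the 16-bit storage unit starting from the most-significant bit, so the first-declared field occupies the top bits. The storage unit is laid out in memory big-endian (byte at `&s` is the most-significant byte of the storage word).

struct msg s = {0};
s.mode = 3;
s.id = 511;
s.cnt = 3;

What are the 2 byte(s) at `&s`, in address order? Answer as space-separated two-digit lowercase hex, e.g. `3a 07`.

[12+:4] mode=3 & 0xf = 0x3; word=0x3000
[3+:9] id=511 & 0x1ff = 0x1ff; word=0x3ff8
[0+:3] cnt=3 & 0x7 = 0x3; word=0x3ffb
word = 0x3ffb → big-endian bytes:
  [0]=0x3f  [1]=0xfb

3f fb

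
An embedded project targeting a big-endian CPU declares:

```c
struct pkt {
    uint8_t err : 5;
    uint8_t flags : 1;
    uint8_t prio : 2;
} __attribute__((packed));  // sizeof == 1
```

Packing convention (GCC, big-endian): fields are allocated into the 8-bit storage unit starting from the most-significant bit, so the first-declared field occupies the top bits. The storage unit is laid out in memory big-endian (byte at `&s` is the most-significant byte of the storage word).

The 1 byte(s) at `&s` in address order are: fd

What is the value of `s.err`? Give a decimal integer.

31

[0]=0xfd (big-endian) → word 0xfd
err:5 @ bit 3 → (0xfd>>3)&0x1f = 0x1f  ←
flags:1 @ bit 2 → (0xfd>>2)&0x1 = 0x1
prio:2 @ bit 0 → (0xfd>>0)&0x3 = 0x1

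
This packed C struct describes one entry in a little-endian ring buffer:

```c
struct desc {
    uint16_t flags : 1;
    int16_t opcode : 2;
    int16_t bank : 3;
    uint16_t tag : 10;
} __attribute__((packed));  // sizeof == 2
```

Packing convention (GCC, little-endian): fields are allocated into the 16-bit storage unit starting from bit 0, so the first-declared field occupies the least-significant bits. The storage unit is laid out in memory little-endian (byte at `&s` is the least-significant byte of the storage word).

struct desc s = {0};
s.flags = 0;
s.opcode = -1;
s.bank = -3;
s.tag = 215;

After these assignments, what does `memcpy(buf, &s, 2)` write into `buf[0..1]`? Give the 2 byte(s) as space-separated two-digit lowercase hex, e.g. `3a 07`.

[0+:1] flags=0 & 0x1 = 0x0; word=0x0000
[1+:2] opcode=-1 & 0x3 = 0x3; word=0x0006
[3+:3] bank=-3 & 0x7 = 0x5; word=0x002e
[6+:10] tag=215 & 0x3ff = 0xd7; word=0x35ee
word = 0x35ee → little-endian bytes:
  [0]=0xee  [1]=0x35

ee 35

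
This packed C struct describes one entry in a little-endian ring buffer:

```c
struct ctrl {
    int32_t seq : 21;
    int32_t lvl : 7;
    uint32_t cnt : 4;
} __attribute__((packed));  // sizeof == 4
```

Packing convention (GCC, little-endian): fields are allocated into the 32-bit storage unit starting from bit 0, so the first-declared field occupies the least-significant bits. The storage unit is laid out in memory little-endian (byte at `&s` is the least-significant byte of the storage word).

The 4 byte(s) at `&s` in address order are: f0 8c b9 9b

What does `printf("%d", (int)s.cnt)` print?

[0]=0xf0 [1]=0x8c [2]=0xb9 [3]=0x9b (little-endian) → word 0x9bb98cf0
seq [0+:21] = (word>>0) & 0x1fffff = 1674480
lvl [21+:7] = (word>>21) & 0x7f = 93
cnt [28+:4] = (word>>28) & 0xf = 9  ←

9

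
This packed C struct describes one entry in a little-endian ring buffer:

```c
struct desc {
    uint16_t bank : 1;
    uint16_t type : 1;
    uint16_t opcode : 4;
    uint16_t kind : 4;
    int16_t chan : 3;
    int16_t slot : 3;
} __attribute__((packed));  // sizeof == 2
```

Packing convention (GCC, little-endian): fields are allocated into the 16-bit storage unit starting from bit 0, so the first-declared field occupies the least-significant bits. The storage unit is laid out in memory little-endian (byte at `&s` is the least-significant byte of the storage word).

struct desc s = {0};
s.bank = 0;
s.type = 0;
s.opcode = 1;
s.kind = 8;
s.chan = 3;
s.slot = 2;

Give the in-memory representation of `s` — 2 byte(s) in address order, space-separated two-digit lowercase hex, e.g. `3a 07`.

04 4e

bank:1 = 0 → 0x0 << 0 → word 0x0000
type:1 = 0 → 0x0 << 1 → word 0x0000
opcode:4 = 1 → 0x1 << 2 → word 0x0004
kind:4 = 8 → 0x8 << 6 → word 0x0204
chan:3 = 3 → 0x3 << 10 → word 0x0e04
slot:3 = 2 → 0x2 << 13 → word 0x4e04
word = 0x4e04 → little-endian bytes:
  [0]=0x04  [1]=0x4e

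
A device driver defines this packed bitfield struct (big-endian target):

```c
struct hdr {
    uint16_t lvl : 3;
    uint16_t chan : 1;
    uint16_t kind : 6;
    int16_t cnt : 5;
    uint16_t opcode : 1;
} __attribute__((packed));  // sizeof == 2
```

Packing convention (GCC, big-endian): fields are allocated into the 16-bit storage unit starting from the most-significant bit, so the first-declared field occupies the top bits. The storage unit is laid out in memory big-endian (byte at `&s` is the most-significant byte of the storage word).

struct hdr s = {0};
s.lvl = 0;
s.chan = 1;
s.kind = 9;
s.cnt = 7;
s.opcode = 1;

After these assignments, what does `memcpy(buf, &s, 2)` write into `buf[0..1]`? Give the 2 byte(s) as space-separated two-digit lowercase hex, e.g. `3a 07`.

[13+:3] lvl=0 & 0x7 = 0x0; word=0x0000
[12+:1] chan=1 & 0x1 = 0x1; word=0x1000
[6+:6] kind=9 & 0x3f = 0x9; word=0x1240
[1+:5] cnt=7 & 0x1f = 0x7; word=0x124e
[0+:1] opcode=1 & 0x1 = 0x1; word=0x124f
word = 0x124f → big-endian bytes:
  [0]=0x12  [1]=0x4f

12 4f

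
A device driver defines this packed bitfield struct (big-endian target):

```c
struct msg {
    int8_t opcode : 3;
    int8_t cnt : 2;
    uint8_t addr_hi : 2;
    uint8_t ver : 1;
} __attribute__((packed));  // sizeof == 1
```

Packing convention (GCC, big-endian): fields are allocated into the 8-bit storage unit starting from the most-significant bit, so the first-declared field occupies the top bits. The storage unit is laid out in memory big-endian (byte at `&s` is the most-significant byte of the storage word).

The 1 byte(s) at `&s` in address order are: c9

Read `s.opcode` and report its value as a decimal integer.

[0]=0xc9 (big-endian) → word 0xc9
opcode [5+:3] = (word>>5) & 0x7 = 6  ←
cnt [3+:2] = (word>>3) & 0x3 = 1
addr_hi [1+:2] = (word>>1) & 0x3 = 0
ver [0+:1] = (word>>0) & 0x1 = 1
opcode signed 3b, MSB=1: 6 - 8 = -2

-2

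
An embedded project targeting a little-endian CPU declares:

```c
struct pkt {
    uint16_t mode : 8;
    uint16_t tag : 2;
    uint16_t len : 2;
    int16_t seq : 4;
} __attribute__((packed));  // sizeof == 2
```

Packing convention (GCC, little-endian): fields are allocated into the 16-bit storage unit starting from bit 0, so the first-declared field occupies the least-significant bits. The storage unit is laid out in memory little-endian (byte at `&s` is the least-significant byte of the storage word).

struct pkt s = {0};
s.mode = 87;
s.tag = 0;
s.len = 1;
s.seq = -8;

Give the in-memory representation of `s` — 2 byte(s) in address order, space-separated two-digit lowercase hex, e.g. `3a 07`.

mode (8b) val=87 bits=0x57 at bit 0: 0x0057
tag (2b) val=0 bits=0x0 at bit 8: 0x0057
len (2b) val=1 bits=0x1 at bit 10: 0x0457
seq (4b) val=-8 bits=0x8 at bit 12: 0x8457
word = 0x8457 → little-endian bytes:
  [0]=0x57  [1]=0x84

57 84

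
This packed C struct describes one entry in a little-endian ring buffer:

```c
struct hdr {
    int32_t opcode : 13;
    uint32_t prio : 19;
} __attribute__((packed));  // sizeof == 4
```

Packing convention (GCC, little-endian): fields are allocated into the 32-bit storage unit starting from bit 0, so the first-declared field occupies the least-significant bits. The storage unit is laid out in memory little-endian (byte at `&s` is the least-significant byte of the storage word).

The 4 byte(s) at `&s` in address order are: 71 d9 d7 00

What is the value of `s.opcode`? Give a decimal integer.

-1679

[0]=0x71 [1]=0xd9 [2]=0xd7 [3]=0x00 (little-endian) → word 0x00d7d971
opcode:13 @ bit 0 → (0x00d7d971>>0)&0x1fff = 0x1971  ←
prio:19 @ bit 13 → (0x00d7d971>>13)&0x7ffff = 0x6be
opcode signed 13b, MSB=1: 6513 - 8192 = -1679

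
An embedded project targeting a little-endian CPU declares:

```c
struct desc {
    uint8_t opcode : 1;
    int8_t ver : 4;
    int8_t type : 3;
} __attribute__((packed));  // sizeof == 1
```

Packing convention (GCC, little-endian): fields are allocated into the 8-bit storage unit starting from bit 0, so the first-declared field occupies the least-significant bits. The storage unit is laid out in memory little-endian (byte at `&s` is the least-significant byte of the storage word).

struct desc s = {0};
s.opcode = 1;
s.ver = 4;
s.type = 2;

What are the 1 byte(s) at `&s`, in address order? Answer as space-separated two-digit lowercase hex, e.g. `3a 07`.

49

opcode (1b) val=1 bits=0x1 at bit 0: 0x01
ver (4b) val=4 bits=0x4 at bit 1: 0x09
type (3b) val=2 bits=0x2 at bit 5: 0x49
word = 0x49 → little-endian bytes:
  [0]=0x49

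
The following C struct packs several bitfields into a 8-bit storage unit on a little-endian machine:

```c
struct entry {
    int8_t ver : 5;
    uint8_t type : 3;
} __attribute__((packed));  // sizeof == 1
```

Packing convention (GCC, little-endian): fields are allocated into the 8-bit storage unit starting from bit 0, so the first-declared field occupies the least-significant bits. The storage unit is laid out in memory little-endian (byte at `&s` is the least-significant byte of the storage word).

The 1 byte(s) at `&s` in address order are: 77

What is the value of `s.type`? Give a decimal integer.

3

[0]=0x77 (little-endian) → word 0x77
ver:5 @ bit 0 → (0x77>>0)&0x1f = 0x17
type:3 @ bit 5 → (0x77>>5)&0x7 = 0x3  ←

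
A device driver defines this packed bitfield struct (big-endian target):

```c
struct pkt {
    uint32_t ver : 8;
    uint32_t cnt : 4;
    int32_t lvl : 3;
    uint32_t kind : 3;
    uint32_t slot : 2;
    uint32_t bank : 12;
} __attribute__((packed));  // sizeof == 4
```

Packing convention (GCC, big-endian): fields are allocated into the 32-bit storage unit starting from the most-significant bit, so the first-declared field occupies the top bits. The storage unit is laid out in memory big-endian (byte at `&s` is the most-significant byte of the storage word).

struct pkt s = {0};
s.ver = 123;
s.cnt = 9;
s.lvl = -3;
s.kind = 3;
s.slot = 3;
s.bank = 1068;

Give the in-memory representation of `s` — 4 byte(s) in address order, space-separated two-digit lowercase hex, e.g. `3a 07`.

7b 9a f4 2c

ver:8 = 123 → 0x7b << 24 → word 0x7b000000
cnt:4 = 9 → 0x9 << 20 → word 0x7b900000
lvl:3 = -3 → 0x5 << 17 → word 0x7b9a0000
kind:3 = 3 → 0x3 << 14 → word 0x7b9ac000
slot:2 = 3 → 0x3 << 12 → word 0x7b9af000
bank:12 = 1068 → 0x42c << 0 → word 0x7b9af42c
word = 0x7b9af42c → big-endian bytes:
  [0]=0x7b  [1]=0x9a  [2]=0xf4  [3]=0x2c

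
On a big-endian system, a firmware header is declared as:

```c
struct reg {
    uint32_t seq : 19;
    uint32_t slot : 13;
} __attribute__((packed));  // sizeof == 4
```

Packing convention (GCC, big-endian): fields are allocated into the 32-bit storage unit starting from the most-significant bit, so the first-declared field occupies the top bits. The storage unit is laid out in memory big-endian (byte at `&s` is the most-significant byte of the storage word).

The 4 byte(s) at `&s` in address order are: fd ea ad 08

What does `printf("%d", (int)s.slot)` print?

[0]=0xfd [1]=0xea [2]=0xad [3]=0x08 (big-endian) → word 0xfdeaad08
seq:19 @ bit 13 → (0xfdeaad08>>13)&0x7ffff = 0x7ef55
slot:13 @ bit 0 → (0xfdeaad08>>0)&0x1fff = 0xd08  ←

3336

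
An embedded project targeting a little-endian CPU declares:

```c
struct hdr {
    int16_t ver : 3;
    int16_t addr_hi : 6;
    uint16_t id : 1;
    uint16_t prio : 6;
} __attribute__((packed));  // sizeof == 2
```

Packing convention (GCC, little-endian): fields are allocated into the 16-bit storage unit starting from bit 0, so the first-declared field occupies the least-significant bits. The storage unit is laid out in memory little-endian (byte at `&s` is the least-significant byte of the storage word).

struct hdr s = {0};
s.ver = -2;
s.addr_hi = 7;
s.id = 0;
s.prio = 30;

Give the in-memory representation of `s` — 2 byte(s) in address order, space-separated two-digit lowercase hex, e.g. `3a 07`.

3e 78

ver:3 = -2 → 0x6 << 0 → word 0x0006
addr_hi:6 = 7 → 0x7 << 3 → word 0x003e
id:1 = 0 → 0x0 << 9 → word 0x003e
prio:6 = 30 → 0x1e << 10 → word 0x783e
word = 0x783e → little-endian bytes:
  [0]=0x3e  [1]=0x78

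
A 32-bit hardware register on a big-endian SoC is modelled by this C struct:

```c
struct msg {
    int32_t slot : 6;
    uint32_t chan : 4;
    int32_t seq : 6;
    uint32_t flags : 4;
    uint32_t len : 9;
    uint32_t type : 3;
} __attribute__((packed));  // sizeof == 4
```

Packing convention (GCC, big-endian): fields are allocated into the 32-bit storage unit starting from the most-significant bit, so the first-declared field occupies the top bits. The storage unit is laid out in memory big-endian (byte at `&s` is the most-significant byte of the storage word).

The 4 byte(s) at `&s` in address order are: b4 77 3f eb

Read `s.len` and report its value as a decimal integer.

509

[0]=0xb4 [1]=0x77 [2]=0x3f [3]=0xeb (big-endian) → word 0xb4773feb
slot:6 @ bit 26 → (0xb4773feb>>26)&0x3f = 0x2d
chan:4 @ bit 22 → (0xb4773feb>>22)&0xf = 0x1
seq:6 @ bit 16 → (0xb4773feb>>16)&0x3f = 0x37
flags:4 @ bit 12 → (0xb4773feb>>12)&0xf = 0x3
len:9 @ bit 3 → (0xb4773feb>>3)&0x1ff = 0x1fd  ←
type:3 @ bit 0 → (0xb4773feb>>0)&0x7 = 0x3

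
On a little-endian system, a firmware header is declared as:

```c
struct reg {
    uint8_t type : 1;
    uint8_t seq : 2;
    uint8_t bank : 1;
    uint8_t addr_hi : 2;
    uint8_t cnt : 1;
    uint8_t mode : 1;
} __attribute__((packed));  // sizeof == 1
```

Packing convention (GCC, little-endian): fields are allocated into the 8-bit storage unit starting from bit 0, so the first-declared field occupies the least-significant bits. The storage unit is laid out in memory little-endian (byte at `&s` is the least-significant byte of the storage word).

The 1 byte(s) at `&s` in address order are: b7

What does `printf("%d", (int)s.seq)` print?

[0]=0xb7 (little-endian) → word 0xb7
type:1 @ bit 0 → (0xb7>>0)&0x1 = 0x1
seq:2 @ bit 1 → (0xb7>>1)&0x3 = 0x3  ←
bank:1 @ bit 3 → (0xb7>>3)&0x1 = 0x0
addr_hi:2 @ bit 4 → (0xb7>>4)&0x3 = 0x3
cnt:1 @ bit 6 → (0xb7>>6)&0x1 = 0x0
mode:1 @ bit 7 → (0xb7>>7)&0x1 = 0x1

3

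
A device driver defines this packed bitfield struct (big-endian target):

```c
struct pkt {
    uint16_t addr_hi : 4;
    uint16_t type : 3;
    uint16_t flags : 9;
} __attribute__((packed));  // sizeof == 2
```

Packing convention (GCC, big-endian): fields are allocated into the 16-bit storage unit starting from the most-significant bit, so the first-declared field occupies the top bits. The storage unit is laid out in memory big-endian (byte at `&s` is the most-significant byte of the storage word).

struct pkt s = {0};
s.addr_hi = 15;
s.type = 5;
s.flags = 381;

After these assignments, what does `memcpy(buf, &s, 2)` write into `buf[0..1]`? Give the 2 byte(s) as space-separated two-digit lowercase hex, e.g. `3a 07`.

addr_hi (4b) val=15 bits=0xf at bit 12: 0xf000
type (3b) val=5 bits=0x5 at bit 9: 0xfa00
flags (9b) val=381 bits=0x17d at bit 0: 0xfb7d
word = 0xfb7d → big-endian bytes:
  [0]=0xfb  [1]=0x7d

fb 7d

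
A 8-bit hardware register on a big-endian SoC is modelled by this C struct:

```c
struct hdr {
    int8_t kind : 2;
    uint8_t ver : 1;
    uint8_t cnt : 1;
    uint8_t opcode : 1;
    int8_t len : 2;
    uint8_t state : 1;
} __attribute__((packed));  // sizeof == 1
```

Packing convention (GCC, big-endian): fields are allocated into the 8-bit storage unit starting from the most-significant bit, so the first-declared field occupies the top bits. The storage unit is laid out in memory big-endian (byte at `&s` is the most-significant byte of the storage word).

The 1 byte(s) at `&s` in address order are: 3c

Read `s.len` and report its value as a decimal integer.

[0]=0x3c (big-endian) → word 0x3c
kind:2 @ bit 6 → (0x3c>>6)&0x3 = 0x0
ver:1 @ bit 5 → (0x3c>>5)&0x1 = 0x1
cnt:1 @ bit 4 → (0x3c>>4)&0x1 = 0x1
opcode:1 @ bit 3 → (0x3c>>3)&0x1 = 0x1
len:2 @ bit 1 → (0x3c>>1)&0x3 = 0x2  ←
state:1 @ bit 0 → (0x3c>>0)&0x1 = 0x0
len signed 2b, MSB=1: 2 - 4 = -2

-2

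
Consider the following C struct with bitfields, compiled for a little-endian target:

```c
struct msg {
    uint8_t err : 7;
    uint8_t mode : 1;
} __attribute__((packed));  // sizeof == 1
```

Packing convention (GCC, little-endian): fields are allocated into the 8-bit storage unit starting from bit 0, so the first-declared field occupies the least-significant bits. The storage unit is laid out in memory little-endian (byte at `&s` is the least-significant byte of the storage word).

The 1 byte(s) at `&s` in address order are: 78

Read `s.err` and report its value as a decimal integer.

[0]=0x78 (little-endian) → word 0x78
err:7 @ bit 0 → (0x78>>0)&0x7f = 0x78  ←
mode:1 @ bit 7 → (0x78>>7)&0x1 = 0x0

120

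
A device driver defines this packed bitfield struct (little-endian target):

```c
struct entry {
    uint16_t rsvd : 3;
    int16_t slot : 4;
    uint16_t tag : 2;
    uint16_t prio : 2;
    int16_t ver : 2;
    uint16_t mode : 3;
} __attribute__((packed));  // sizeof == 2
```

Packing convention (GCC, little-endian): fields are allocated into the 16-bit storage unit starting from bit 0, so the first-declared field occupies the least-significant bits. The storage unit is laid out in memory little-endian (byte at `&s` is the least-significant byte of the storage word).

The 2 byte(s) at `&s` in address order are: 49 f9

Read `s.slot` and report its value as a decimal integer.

-7

[0]=0x49 [1]=0xf9 (little-endian) → word 0xf949
rsvd:3 @ bit 0 → (0xf949>>0)&0x7 = 0x1
slot:4 @ bit 3 → (0xf949>>3)&0xf = 0x9  ←
tag:2 @ bit 7 → (0xf949>>7)&0x3 = 0x2
prio:2 @ bit 9 → (0xf949>>9)&0x3 = 0x0
ver:2 @ bit 11 → (0xf949>>11)&0x3 = 0x3
mode:3 @ bit 13 → (0xf949>>13)&0x7 = 0x7
slot signed 4b, MSB=1: 9 - 16 = -7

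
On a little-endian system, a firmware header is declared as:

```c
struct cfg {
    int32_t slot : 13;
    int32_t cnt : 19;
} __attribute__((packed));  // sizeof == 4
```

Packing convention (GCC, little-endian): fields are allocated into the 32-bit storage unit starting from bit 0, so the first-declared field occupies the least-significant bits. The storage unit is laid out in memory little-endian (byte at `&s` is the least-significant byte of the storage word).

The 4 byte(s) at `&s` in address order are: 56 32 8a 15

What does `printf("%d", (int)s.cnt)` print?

[0]=0x56 [1]=0x32 [2]=0x8a [3]=0x15 (little-endian) → word 0x158a3256
slot [0+:13] = (word>>0) & 0x1fff = 4694
cnt [13+:19] = (word>>13) & 0x7ffff = 44113  ←
cnt signed 19b, MSB=0: value = 44113

44113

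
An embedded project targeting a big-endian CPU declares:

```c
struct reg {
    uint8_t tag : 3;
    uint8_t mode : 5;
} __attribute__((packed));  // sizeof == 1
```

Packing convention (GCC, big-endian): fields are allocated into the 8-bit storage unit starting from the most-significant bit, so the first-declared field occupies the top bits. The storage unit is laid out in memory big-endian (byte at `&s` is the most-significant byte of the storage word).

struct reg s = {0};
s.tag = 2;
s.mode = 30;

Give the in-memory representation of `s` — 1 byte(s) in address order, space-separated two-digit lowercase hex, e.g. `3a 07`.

5e

tag:3 = 2 → 0x2 << 5 → word 0x40
mode:5 = 30 → 0x1e << 0 → word 0x5e
word = 0x5e → big-endian bytes:
  [0]=0x5e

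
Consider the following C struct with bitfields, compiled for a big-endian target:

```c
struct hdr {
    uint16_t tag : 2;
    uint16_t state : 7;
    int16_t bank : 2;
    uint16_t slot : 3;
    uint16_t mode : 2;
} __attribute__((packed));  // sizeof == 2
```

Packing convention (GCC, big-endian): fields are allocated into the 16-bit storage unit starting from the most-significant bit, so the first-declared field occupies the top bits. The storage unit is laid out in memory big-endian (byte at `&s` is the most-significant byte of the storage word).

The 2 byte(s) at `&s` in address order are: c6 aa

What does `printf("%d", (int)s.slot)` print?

2

[0]=0xc6 [1]=0xaa (big-endian) → word 0xc6aa
tag [14+:2] = (word>>14) & 0x3 = 3
state [7+:7] = (word>>7) & 0x7f = 13
bank [5+:2] = (word>>5) & 0x3 = 1
slot [2+:3] = (word>>2) & 0x7 = 2  ←
mode [0+:2] = (word>>0) & 0x3 = 2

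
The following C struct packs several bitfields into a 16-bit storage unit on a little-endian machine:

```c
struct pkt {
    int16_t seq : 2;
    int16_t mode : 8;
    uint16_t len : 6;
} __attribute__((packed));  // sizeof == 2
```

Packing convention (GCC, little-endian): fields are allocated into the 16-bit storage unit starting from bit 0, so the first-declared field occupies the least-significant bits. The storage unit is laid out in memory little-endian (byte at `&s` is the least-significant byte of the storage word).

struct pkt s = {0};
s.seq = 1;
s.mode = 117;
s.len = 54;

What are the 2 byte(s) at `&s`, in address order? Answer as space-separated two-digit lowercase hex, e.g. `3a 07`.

d5 d9

seq (2b) val=1 bits=0x1 at bit 0: 0x0001
mode (8b) val=117 bits=0x75 at bit 2: 0x01d5
len (6b) val=54 bits=0x36 at bit 10: 0xd9d5
word = 0xd9d5 → little-endian bytes:
  [0]=0xd5  [1]=0xd9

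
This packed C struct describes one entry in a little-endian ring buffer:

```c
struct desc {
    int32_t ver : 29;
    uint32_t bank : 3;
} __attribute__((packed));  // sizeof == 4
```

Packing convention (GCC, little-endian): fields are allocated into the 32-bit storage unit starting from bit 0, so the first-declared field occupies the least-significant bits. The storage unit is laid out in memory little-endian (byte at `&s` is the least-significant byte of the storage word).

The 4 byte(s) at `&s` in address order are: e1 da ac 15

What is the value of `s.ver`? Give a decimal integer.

[0]=0xe1 [1]=0xda [2]=0xac [3]=0x15 (little-endian) → word 0x15acdae1
ver [0+:29] = (word>>0) & 0x1fffffff = 363649761  ←
bank [29+:3] = (word>>29) & 0x7 = 0
ver signed 29b, MSB=1: 363649761 - 536870912 = -173221151

-173221151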